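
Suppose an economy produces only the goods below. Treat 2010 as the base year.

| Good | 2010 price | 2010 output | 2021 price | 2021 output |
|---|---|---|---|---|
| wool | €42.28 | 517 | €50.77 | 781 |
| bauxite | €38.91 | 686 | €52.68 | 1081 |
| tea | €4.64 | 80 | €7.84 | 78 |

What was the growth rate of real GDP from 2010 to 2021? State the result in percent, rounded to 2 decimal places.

54.21%

Real GDP 2010 = Nominal GDP 2010 = 42.28·517 + 38.91·686 + 4.64·80 = 48922.22.
Real GDP 2021 (at 2010 prices) = 42.28·781 + 38.91·1081 + 4.64·78 = 75444.31.
Real growth = 75444.31/48922.22 − 1 = 0.5421.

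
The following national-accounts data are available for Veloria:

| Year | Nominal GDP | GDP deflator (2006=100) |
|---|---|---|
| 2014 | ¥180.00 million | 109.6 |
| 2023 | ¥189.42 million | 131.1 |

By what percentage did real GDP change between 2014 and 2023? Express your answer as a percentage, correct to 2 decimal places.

-12.02%

Deflate each year: 2014 → 180.00/1.096 = 164.23; 2023 → 189.42/1.311 = 144.49.
So real GDP changed by 144.49/164.23 − 1 = -0.1202, i.e. -12.02%.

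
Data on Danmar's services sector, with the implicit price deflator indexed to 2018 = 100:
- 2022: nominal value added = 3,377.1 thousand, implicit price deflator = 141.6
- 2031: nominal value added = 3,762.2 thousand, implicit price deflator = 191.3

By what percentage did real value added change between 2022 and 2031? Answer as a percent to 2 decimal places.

-17.54%

Deflate each year: 2022 → 3377.1/1.416 = 2384.96; 2031 → 3762.2/1.913 = 1966.65.
So real value added changed by 1966.65/2384.96 − 1 = -0.1754, i.e. -17.54%.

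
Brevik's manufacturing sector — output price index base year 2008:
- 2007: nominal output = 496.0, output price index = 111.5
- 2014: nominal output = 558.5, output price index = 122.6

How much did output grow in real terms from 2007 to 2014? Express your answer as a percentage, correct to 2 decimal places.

2.41%

Deflate each year: 2007 → 496.0/1.115 = 444.84; 2014 → 558.5/1.226 = 455.55.
So real output changed by 455.55/444.84 − 1 = 0.0241, i.e. 2.41%.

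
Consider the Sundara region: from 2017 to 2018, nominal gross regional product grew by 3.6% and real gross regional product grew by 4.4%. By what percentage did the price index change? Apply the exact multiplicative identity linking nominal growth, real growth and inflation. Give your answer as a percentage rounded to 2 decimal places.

-0.77%

(1 + g_nom) = (1 + g_real)(1 + π), so π = 1.0360 / 1.0440 − 1 = -0.00766.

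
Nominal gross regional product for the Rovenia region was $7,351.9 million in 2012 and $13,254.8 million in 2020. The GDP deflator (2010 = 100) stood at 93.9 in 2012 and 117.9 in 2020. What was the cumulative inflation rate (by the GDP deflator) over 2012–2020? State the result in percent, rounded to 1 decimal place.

Price-level change = 117.9 / 93.9 − 1 = 0.2556.

25.6%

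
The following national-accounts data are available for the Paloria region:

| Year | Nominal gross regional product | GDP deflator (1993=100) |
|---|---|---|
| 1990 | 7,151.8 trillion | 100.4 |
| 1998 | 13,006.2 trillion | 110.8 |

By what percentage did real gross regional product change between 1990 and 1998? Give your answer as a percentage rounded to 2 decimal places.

Real gross regional product 1990 = 7151.8 / 1.004 = 7123.31.
Real gross regional product 1998 = 13006.2 / 1.108 = 11738.45.
Real growth = 11738.45 / 7123.31 − 1 = 0.6479.

64.79%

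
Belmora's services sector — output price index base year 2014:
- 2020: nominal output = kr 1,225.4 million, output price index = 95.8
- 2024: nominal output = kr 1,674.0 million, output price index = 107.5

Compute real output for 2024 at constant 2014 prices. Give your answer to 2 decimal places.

kr 1,557.21 million

Real output = Nominal / (output price index/100) = 1674.0 / 1.075 = 1557.21.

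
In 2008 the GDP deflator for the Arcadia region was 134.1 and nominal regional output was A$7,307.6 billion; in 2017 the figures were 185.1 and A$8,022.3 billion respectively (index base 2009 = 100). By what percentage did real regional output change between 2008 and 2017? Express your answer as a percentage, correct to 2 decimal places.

Deflate each year: 2008 → 7307.6/1.341 = 5449.37; 2017 → 8022.3/1.851 = 4334.04.
So real regional output changed by 4334.04/5449.37 − 1 = -0.2047, i.e. -20.47%.

-20.47%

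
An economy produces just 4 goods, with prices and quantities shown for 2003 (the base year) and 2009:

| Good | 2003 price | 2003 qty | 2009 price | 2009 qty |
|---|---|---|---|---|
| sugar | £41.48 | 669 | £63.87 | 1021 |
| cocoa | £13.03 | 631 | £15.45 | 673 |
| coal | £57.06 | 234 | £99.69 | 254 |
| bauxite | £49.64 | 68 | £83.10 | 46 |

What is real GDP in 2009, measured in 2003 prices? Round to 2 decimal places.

£67896.95

Real GDP 2009 = Σ (p_2003 × q_2009) = 41.48·1021 + 13.03·673 + 57.06·254 + 49.64·46 = 67896.95.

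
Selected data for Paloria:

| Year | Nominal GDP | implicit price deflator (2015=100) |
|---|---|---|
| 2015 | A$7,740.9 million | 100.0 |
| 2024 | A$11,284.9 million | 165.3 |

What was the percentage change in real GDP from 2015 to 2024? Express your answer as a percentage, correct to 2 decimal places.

Deflate each year: 2015 → 7740.9/1.000 = 7740.90; 2024 → 11284.9/1.653 = 6826.92.
So real GDP changed by 6826.92/7740.90 − 1 = -0.1181, i.e. -11.81%.

-11.81%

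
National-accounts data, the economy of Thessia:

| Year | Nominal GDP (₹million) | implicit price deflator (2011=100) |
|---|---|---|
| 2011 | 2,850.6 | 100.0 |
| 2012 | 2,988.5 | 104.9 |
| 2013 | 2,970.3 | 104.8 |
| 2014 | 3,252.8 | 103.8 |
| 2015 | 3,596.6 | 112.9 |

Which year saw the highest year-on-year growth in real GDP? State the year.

2014

2012: real = 2988.5/1.049 = 2848.90; growth vs 2011 (2850.60) = -0.06%.
2013: real = 2970.3/1.048 = 2834.26; growth vs 2012 (2848.90) = -0.51%.
2014: real = 3252.8/1.038 = 3133.72; growth vs 2013 (2834.26) = 10.57%.
2015: real = 3596.6/1.129 = 3185.65; growth vs 2014 (3133.72) = 1.66%.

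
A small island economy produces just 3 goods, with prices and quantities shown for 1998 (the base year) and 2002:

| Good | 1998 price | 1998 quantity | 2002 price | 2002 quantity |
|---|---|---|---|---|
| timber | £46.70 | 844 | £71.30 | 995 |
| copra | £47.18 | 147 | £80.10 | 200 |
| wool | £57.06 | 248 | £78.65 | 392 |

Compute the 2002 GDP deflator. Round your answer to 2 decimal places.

Nominal GDP 2002 = 71.30·995 + 80.10·200 + 78.65·392 = 117794.30.
Real GDP 2002 (at 1998 prices) = 46.70·995 + 47.18·200 + 57.06·392 = 78270.02.
Deflator = Nominal/Real × 100 = 117794.30/78270.02 × 100 = 150.497.

150.50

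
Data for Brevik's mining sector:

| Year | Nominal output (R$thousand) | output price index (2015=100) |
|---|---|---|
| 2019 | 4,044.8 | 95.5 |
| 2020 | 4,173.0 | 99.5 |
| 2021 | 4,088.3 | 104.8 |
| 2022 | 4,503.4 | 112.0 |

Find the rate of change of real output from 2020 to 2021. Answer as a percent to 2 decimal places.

Real output 2020 = 4173.0/0.995 = 4193.97.
Real output 2021 = 4088.3/1.048 = 3901.05.
Change = 3901.05/4193.97 − 1 = -0.0698.

-6.98%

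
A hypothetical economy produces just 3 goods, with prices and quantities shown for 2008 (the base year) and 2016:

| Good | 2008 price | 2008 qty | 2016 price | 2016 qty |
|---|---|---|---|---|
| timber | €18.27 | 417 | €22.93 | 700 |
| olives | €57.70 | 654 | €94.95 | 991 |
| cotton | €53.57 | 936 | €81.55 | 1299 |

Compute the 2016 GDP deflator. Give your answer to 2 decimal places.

Nominal GDP 2016 = 22.93·700 + 94.95·991 + 81.55·1299 = 216079.90.
Real GDP 2016 (at 2008 prices) = 18.27·700 + 57.70·991 + 53.57·1299 = 139557.13.
Deflator = Nominal/Real × 100 = 216079.90/139557.13 × 100 = 154.833.

154.83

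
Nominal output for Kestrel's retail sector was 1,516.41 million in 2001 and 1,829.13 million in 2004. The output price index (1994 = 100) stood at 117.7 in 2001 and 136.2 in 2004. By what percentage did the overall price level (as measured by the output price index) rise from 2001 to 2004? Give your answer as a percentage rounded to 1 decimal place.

15.7%

Price-level change = 136.2 / 117.7 − 1 = 0.1572.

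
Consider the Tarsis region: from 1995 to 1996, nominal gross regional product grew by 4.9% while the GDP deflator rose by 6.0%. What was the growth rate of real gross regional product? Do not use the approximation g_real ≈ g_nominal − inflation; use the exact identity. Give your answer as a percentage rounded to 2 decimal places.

(1 + g_nom) = (1 + g_real)(1 + π), so g_real = 1.0490 / 1.0600 − 1 = -0.01038.

-1.04%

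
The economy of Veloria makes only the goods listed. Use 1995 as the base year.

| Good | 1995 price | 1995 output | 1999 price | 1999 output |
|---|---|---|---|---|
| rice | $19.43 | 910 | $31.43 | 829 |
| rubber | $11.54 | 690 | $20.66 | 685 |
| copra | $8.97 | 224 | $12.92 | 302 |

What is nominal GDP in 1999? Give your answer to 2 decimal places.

Nominal GDP 1999 = Σ (p_1999 × q_1999) = 31.43·829 + 20.66·685 + 12.92·302 = 44109.41.

$44109.41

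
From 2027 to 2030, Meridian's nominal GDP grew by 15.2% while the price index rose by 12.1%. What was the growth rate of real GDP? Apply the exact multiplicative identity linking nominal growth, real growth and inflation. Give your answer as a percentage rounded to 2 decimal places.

(1 + g_nom) = (1 + g_real)(1 + π), so g_real = 1.1520 / 1.1210 − 1 = 0.02765.

2.77%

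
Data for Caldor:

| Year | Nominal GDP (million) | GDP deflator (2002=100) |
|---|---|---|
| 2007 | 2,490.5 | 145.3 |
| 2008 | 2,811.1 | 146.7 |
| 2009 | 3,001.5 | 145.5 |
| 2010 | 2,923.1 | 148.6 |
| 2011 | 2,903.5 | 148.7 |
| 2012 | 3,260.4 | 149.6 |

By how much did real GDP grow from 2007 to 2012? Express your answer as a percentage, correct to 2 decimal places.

Real GDP 2007 = 2490.5/1.453 = 1714.04.
Real GDP 2012 = 3260.4/1.496 = 2179.41.
Change = 2179.41/1714.04 − 1 = 0.2715.

27.15%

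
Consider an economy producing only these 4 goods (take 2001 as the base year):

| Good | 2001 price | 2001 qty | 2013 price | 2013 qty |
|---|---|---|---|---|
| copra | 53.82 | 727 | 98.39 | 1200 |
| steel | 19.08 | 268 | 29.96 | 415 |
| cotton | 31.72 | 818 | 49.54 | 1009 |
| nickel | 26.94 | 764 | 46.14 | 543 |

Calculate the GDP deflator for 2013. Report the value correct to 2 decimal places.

172.53

Nominal GDP 2013 = 98.39·1200 + 29.96·415 + 49.54·1009 + 46.14·543 = 205541.28.
Real GDP 2013 (at 2001 prices) = 53.82·1200 + 19.08·415 + 31.72·1009 + 26.94·543 = 119136.10.
Deflator = Nominal/Real × 100 = 205541.28/119136.10 × 100 = 172.526.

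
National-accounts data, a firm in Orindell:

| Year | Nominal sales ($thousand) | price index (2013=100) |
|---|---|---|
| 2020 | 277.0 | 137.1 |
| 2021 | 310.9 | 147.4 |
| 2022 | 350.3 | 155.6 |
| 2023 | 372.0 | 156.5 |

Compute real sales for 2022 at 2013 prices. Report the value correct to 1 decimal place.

Real sales 2022 = 350.3 / 1.556 = 225.13.

$225.1 thousand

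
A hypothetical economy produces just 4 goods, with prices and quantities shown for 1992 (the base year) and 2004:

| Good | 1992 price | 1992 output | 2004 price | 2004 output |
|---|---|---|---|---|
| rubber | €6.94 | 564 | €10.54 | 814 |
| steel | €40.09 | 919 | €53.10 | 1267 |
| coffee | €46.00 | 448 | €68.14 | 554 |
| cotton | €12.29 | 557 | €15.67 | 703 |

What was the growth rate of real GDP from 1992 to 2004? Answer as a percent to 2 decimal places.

Real GDP 1992 = Nominal GDP 1992 = 6.94·564 + 40.09·919 + 46.00·448 + 12.29·557 = 68210.40.
Real GDP 2004 (at 1992 prices) = 6.94·814 + 40.09·1267 + 46.00·554 + 12.29·703 = 90567.06.
Real growth = 90567.06/68210.40 − 1 = 0.3278.

32.78%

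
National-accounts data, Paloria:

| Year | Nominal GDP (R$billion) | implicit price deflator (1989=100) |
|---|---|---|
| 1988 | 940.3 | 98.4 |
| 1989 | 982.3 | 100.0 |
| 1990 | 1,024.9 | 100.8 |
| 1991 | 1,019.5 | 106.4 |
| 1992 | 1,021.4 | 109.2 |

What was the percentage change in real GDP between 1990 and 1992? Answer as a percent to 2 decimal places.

Real GDP 1990 = 1024.9/1.008 = 1016.77.
Real GDP 1992 = 1021.4/1.092 = 935.35.
Change = 935.35/1016.77 − 1 = -0.0801.

-8.01%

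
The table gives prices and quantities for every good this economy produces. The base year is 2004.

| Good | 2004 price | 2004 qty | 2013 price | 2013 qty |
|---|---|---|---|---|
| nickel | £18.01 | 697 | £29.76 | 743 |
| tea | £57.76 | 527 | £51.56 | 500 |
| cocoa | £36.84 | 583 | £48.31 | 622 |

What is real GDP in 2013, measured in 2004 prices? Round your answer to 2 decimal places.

£65175.91

Real GDP 2013 = Σ (p_2004 × q_2013) = 18.01·743 + 57.76·500 + 36.84·622 = 65175.91.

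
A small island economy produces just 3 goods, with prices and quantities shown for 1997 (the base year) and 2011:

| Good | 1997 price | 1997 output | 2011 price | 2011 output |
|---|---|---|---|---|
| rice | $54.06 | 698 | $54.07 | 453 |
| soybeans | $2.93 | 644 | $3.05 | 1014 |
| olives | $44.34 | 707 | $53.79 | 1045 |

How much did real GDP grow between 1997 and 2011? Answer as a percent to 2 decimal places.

3.98%

Real GDP 1997 = Nominal GDP 1997 = 54.06·698 + 2.93·644 + 44.34·707 = 70969.18.
Real GDP 2011 (at 1997 prices) = 54.06·453 + 2.93·1014 + 44.34·1045 = 73795.50.
Real growth = 73795.50/70969.18 − 1 = 0.0398.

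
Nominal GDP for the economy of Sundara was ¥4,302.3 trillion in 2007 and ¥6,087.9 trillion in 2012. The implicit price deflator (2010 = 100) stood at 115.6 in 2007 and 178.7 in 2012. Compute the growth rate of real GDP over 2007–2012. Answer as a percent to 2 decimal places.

Real GDP 2007 = 4302.3 / 1.156 = 3721.71.
Real GDP 2012 = 6087.9 / 1.787 = 3406.77.
Real growth = 3406.77 / 3721.71 − 1 = -0.0846.

-8.46%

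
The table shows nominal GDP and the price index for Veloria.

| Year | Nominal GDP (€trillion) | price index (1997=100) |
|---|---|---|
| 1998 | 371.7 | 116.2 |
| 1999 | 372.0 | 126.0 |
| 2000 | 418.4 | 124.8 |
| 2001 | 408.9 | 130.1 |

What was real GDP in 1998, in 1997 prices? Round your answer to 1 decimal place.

€319.9 trillion

Real GDP 1998 = 371.7 / 1.162 = 319.88.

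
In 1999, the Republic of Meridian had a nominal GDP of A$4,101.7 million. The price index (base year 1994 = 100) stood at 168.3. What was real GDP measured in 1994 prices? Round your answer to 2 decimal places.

Real GDP = Nominal / (price index/100) = 4101.7 / 1.683 = 2437.14.

A$2,437.14 million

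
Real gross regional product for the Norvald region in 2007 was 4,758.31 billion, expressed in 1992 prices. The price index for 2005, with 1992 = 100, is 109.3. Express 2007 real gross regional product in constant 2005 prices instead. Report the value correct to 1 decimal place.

Real gross regional product in 2005 prices = Real gross regional product in 1992 prices × (P_2005/P_1992) = 4758.31 × 1.093 = 5200.83.

5,200.8 billion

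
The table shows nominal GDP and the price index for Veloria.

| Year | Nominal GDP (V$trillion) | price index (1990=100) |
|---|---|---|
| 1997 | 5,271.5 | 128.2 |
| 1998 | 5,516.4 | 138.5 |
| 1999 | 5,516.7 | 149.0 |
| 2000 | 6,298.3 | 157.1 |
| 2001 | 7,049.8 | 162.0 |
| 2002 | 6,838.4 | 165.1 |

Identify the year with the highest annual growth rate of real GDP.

1998: real = 5516.4/1.385 = 3982.96; growth vs 1997 (4111.93) = -3.14%.
1999: real = 5516.7/1.490 = 3702.48; growth vs 1998 (3982.96) = -7.04%.
2000: real = 6298.3/1.571 = 4009.10; growth vs 1999 (3702.48) = 8.28%.
2001: real = 7049.8/1.620 = 4351.73; growth vs 2000 (4009.10) = 8.55%.
2002: real = 6838.4/1.651 = 4141.97; growth vs 2001 (4351.73) = -4.82%.

2001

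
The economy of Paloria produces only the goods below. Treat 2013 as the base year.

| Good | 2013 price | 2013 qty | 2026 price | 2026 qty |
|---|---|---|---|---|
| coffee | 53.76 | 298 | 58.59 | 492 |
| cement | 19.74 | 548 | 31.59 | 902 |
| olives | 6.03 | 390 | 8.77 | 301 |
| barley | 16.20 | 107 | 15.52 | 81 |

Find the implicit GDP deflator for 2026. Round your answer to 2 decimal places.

129.20

Nominal GDP 2026 = 58.59·492 + 31.59·902 + 8.77·301 + 15.52·81 = 61217.35.
Real GDP 2026 (at 2013 prices) = 53.76·492 + 19.74·902 + 6.03·301 + 16.20·81 = 47382.63.
Deflator = Nominal/Real × 100 = 61217.35/47382.63 × 100 = 129.198.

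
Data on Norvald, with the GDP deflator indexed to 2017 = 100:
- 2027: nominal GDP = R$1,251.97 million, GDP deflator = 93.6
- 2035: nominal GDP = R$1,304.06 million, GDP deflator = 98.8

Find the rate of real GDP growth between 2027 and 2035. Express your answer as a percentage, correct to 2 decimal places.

Deflate each year: 2027 → 1251.97/0.936 = 1337.57; 2035 → 1304.06/0.988 = 1319.90.
So real GDP changed by 1319.90/1337.57 − 1 = -0.0132, i.e. -1.32%.

-1.32%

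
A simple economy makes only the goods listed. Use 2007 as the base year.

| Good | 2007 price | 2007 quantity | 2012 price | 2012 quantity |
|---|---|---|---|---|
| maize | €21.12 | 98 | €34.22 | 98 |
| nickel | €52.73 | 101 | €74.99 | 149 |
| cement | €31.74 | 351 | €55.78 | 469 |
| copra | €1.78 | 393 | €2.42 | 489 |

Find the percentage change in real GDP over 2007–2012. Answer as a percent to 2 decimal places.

33.52%

Real GDP 2007 = Nominal GDP 2007 = 21.12·98 + 52.73·101 + 31.74·351 + 1.78·393 = 19235.77.
Real GDP 2012 (at 2007 prices) = 21.12·98 + 52.73·149 + 31.74·469 + 1.78·489 = 25683.01.
Real growth = 25683.01/19235.77 − 1 = 0.3352.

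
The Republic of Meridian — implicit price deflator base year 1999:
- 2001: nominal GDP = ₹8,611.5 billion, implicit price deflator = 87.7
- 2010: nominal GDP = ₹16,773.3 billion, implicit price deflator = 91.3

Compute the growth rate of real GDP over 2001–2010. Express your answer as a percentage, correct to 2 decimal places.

Real GDP 2001 = 8611.5 / 0.877 = 9819.27.
Real GDP 2010 = 16773.3 / 0.913 = 18371.63.
Real growth = 18371.63 / 9819.27 − 1 = 0.8710.

87.10%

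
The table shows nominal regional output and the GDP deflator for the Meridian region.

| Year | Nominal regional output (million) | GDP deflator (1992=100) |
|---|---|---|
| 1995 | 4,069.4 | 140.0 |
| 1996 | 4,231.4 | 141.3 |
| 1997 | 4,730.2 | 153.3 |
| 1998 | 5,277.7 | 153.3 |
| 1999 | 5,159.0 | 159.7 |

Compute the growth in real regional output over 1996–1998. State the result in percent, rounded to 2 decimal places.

14.96%

Real regional output 1996 = 4231.4/1.413 = 2994.62.
Real regional output 1998 = 5277.7/1.533 = 3442.73.
Change = 3442.73/2994.62 − 1 = 0.1496.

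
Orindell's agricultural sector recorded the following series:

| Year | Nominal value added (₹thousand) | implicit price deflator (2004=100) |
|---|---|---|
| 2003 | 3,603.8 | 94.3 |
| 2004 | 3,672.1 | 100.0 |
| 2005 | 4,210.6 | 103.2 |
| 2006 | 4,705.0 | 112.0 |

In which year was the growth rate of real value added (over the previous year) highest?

2005

2004: real = 3672.1/1.000 = 3672.10; growth vs 2003 (3821.63) = -3.91%.
2005: real = 4210.6/1.032 = 4080.04; growth vs 2004 (3672.10) = 11.11%.
2006: real = 4705.0/1.120 = 4200.89; growth vs 2005 (4080.04) = 2.96%.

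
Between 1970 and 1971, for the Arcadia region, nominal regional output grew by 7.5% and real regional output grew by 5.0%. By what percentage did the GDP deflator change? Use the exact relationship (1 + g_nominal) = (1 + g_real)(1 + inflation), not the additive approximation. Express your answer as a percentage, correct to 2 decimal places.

2.38%

(1 + g_nom) = (1 + g_real)(1 + π), so π = 1.0750 / 1.0500 − 1 = 0.02381.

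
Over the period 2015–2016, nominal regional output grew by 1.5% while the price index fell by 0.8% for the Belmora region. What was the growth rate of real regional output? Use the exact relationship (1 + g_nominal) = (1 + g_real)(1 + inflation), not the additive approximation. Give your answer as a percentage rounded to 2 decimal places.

2.32%

(1 + g_nom) = (1 + g_real)(1 + π), so g_real = 1.0150 / 0.9920 − 1 = 0.02319.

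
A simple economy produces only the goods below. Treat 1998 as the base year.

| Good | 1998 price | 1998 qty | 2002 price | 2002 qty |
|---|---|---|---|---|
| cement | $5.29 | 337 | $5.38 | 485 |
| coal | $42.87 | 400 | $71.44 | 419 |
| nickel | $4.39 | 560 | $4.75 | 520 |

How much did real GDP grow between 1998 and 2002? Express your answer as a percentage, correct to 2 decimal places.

Real GDP 1998 = Nominal GDP 1998 = 5.29·337 + 42.87·400 + 4.39·560 = 21389.13.
Real GDP 2002 (at 1998 prices) = 5.29·485 + 42.87·419 + 4.39·520 = 22810.98.
Real growth = 22810.98/21389.13 − 1 = 0.0665.

6.65%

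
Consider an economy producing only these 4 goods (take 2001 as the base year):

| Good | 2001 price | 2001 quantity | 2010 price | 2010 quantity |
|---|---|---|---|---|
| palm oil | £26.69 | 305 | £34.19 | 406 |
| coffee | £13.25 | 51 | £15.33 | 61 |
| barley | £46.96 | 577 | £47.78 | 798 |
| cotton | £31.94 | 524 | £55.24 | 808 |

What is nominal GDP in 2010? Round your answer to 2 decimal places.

Nominal GDP 2010 = Σ (p_2010 × q_2010) = 34.19·406 + 15.33·61 + 47.78·798 + 55.24·808 = 97578.63.

£97578.63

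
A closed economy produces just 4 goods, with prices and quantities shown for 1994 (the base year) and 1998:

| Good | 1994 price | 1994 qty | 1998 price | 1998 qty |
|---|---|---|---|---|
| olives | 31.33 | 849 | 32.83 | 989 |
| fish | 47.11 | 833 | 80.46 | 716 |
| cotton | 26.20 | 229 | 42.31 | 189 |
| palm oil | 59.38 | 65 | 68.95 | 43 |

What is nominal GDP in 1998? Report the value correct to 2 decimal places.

Nominal GDP 1998 = Σ (p_1998 × q_1998) = 32.83·989 + 80.46·716 + 42.31·189 + 68.95·43 = 101039.67.

101039.67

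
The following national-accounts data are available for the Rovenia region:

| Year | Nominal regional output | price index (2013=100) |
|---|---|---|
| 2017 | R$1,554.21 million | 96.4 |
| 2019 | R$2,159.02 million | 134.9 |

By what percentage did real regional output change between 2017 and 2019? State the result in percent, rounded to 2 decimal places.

-0.73%

Deflate each year: 2017 → 1554.21/0.964 = 1612.25; 2019 → 2159.02/1.349 = 1600.46.
So real regional output changed by 1600.46/1612.25 − 1 = -0.0073, i.e. -0.73%.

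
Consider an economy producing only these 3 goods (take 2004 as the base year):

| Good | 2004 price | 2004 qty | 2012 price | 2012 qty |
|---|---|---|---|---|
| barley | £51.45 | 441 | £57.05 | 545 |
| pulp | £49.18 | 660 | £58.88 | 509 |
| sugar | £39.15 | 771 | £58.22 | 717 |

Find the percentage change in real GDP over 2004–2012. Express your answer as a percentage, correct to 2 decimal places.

Real GDP 2004 = Nominal GDP 2004 = 51.45·441 + 49.18·660 + 39.15·771 = 85332.90.
Real GDP 2012 (at 2004 prices) = 51.45·545 + 49.18·509 + 39.15·717 = 81143.42.
Real growth = 81143.42/85332.90 − 1 = -0.0491.

-4.91%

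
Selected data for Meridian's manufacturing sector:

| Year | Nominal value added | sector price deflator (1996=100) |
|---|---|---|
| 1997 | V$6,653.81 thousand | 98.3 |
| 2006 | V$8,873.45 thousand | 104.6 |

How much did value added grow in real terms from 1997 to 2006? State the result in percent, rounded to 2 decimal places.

25.33%

Real value added 1997 = 6653.81 / 0.983 = 6768.88.
Real value added 2006 = 8873.45 / 1.046 = 8483.22.
Real growth = 8483.22 / 6768.88 − 1 = 0.2533.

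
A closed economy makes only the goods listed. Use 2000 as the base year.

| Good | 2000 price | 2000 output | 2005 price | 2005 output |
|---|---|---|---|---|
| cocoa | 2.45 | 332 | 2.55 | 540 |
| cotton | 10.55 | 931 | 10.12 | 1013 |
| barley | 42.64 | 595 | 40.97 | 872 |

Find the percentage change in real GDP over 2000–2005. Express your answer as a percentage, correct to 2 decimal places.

36.62%

Real GDP 2000 = Nominal GDP 2000 = 2.45·332 + 10.55·931 + 42.64·595 = 36006.25.
Real GDP 2005 (at 2000 prices) = 2.45·540 + 10.55·1013 + 42.64·872 = 49192.23.
Real growth = 49192.23/36006.25 − 1 = 0.3662.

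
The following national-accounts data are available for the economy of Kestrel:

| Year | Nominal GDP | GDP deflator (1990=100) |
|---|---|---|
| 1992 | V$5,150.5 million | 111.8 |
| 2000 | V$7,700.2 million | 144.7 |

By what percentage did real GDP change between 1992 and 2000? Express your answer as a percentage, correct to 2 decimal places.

Deflate each year: 1992 → 5150.5/1.118 = 4606.89; 2000 → 7700.2/1.447 = 5321.49.
So real GDP changed by 5321.49/4606.89 − 1 = 0.1551, i.e. 15.51%.

15.51%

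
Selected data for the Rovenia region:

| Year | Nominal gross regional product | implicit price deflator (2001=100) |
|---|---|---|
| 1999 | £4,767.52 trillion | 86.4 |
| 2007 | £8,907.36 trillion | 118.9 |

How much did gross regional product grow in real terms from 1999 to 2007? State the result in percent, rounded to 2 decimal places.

35.77%

Real gross regional product 1999 = 4767.52 / 0.864 = 5517.96.
Real gross regional product 2007 = 8907.36 / 1.189 = 7491.47.
Real growth = 7491.47 / 5517.96 − 1 = 0.3577.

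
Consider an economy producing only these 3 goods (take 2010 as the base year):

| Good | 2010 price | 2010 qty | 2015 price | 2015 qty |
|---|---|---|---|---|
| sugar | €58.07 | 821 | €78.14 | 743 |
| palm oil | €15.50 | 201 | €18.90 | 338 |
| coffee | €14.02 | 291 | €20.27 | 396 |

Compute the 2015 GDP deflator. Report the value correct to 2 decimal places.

Nominal GDP 2015 = 78.14·743 + 18.90·338 + 20.27·396 = 72473.14.
Real GDP 2015 (at 2010 prices) = 58.07·743 + 15.50·338 + 14.02·396 = 53936.93.
Deflator = Nominal/Real × 100 = 72473.14/53936.93 × 100 = 134.366.

134.37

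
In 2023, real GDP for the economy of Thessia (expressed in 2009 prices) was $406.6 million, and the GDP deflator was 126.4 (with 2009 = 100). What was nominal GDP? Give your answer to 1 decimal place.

Nominal GDP = Real × (GDP deflator/100) = 406.6 × 1.264 = 513.94.

$513.9 million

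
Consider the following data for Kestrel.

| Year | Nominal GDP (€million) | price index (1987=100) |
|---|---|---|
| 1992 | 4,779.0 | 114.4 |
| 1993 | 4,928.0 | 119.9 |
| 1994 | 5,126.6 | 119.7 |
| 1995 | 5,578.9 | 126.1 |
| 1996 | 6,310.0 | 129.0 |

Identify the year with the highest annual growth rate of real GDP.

1993: real = 4928.0/1.199 = 4110.09; growth vs 1992 (4177.45) = -1.61%.
1994: real = 5126.6/1.197 = 4282.87; growth vs 1993 (4110.09) = 4.20%.
1995: real = 5578.9/1.261 = 4424.19; growth vs 1994 (4282.87) = 3.30%.
1996: real = 6310.0/1.290 = 4891.47; growth vs 1995 (4424.19) = 10.56%.

1996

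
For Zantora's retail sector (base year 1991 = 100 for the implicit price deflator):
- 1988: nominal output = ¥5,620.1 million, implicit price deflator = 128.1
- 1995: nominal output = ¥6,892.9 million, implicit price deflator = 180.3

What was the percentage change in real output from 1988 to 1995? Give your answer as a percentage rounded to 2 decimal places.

Deflate each year: 1988 → 5620.1/1.281 = 4387.28; 1995 → 6892.9/1.803 = 3823.02.
So real output changed by 3823.02/4387.28 − 1 = -0.1286, i.e. -12.86%.

-12.86%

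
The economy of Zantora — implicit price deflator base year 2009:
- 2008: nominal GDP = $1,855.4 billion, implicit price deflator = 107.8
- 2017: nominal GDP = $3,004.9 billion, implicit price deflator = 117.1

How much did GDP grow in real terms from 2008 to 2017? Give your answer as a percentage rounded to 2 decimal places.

49.09%

Deflate each year: 2008 → 1855.4/1.078 = 1721.15; 2017 → 3004.9/1.171 = 2566.10.
So real GDP changed by 2566.10/1721.15 − 1 = 0.4909, i.e. 49.09%.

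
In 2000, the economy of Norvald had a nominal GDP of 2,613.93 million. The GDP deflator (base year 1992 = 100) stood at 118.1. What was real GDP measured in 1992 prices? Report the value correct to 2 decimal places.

2,213.32 million

Real GDP = Nominal / (GDP deflator/100) = 2613.93 / 1.181 = 2213.32.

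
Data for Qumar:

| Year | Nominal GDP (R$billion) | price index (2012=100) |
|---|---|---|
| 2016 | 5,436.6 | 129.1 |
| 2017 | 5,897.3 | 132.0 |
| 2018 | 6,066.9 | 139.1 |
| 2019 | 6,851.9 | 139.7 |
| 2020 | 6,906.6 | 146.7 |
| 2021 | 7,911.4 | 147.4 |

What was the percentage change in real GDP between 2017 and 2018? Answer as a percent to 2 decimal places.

-2.38%

Real GDP 2017 = 5897.3/1.320 = 4467.65.
Real GDP 2018 = 6066.9/1.391 = 4361.54.
Change = 4361.54/4467.65 − 1 = -0.0238.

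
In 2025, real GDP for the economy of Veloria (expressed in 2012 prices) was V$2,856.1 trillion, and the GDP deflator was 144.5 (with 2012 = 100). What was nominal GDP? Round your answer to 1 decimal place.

V$4,127.1 trillion

Nominal GDP = Real × (GDP deflator/100) = 2856.1 × 1.445 = 4127.06.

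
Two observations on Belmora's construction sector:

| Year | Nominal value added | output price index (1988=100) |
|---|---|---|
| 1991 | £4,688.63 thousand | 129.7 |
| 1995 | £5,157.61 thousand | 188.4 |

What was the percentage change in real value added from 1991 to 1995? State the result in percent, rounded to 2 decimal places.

-24.27%

Real value added 1991 = 4688.63 / 1.297 = 3614.98.
Real value added 1995 = 5157.61 / 1.884 = 2737.58.
Real growth = 2737.58 / 3614.98 − 1 = -0.2427.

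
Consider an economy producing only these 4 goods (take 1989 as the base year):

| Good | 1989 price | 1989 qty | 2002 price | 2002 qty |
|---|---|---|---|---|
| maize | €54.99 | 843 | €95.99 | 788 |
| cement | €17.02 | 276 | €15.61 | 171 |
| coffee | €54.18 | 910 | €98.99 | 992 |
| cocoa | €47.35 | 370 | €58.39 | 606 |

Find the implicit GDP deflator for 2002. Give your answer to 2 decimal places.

Nominal GDP 2002 = 95.99·788 + 15.61·171 + 98.99·992 + 58.39·606 = 211891.85.
Real GDP 2002 (at 1989 prices) = 54.99·788 + 17.02·171 + 54.18·992 + 47.35·606 = 128683.20.
Deflator = Nominal/Real × 100 = 211891.85/128683.20 × 100 = 164.662.

164.66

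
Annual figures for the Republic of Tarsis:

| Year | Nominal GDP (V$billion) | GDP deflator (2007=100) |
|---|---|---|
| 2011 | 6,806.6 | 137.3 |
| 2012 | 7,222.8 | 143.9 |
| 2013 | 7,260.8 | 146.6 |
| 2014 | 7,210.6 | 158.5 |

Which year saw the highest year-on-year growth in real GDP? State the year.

2012

2012: real = 7222.8/1.439 = 5019.32; growth vs 2011 (4957.47) = 1.25%.
2013: real = 7260.8/1.466 = 4952.80; growth vs 2012 (5019.32) = -1.33%.
2014: real = 7210.6/1.585 = 4549.27; growth vs 2013 (4952.80) = -8.15%.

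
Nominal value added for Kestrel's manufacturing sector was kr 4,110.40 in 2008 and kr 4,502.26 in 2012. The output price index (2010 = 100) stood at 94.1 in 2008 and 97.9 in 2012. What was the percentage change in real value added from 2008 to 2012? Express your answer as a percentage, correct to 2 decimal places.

Real value added 2008 = 4110.40 / 0.941 = 4368.12.
Real value added 2012 = 4502.26 / 0.979 = 4598.84.
Real growth = 4598.84 / 4368.12 − 1 = 0.0528.

5.28%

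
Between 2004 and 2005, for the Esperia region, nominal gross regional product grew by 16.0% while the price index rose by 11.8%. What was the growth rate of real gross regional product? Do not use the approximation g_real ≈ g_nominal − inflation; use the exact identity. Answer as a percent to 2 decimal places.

(1 + g_nom) = (1 + g_real)(1 + π), so g_real = 1.1600 / 1.1180 − 1 = 0.03757.

3.76%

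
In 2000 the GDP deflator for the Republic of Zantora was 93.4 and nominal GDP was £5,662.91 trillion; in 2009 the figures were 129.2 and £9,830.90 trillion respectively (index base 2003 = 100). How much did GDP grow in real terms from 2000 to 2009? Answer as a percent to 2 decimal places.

Real GDP 2000 = 5662.91 / 0.934 = 6063.07.
Real GDP 2009 = 9830.90 / 1.292 = 7609.06.
Real growth = 7609.06 / 6063.07 − 1 = 0.2550.

25.50%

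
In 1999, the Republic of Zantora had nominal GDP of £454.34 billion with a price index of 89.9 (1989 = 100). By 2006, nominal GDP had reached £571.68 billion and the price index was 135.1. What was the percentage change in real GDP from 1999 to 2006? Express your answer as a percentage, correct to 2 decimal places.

Deflate each year: 1999 → 454.34/0.899 = 505.38; 2006 → 571.68/1.351 = 423.15.
So real GDP changed by 423.15/505.38 − 1 = -0.1627, i.e. -16.27%.

-16.27%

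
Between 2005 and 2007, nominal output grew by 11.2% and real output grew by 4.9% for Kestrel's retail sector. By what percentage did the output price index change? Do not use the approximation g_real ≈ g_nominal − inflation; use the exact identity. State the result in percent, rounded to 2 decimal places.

(1 + g_nom) = (1 + g_real)(1 + π), so π = 1.1120 / 1.0490 − 1 = 0.06006.

6.01%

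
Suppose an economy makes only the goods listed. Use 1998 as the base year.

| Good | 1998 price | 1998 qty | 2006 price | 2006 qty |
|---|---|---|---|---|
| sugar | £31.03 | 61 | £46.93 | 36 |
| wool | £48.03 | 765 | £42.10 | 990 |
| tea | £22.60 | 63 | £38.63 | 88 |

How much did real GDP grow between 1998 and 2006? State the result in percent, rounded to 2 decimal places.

Real GDP 1998 = Nominal GDP 1998 = 31.03·61 + 48.03·765 + 22.60·63 = 40059.58.
Real GDP 2006 (at 1998 prices) = 31.03·36 + 48.03·990 + 22.60·88 = 50655.58.
Real growth = 50655.58/40059.58 − 1 = 0.2645.

26.45%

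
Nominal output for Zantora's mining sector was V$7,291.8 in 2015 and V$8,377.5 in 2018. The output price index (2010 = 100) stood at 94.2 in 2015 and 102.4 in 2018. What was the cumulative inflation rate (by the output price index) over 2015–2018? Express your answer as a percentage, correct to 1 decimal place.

Price-level change = 102.4 / 94.2 − 1 = 0.0870.

8.7%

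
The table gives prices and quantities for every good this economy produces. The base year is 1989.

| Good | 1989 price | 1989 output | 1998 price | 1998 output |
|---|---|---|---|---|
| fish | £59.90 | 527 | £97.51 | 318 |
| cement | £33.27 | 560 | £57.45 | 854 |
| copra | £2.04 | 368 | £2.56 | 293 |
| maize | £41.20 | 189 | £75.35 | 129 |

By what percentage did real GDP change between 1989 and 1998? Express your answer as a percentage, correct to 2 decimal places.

Real GDP 1989 = Nominal GDP 1989 = 59.90·527 + 33.27·560 + 2.04·368 + 41.20·189 = 58736.02.
Real GDP 1998 (at 1989 prices) = 59.90·318 + 33.27·854 + 2.04·293 + 41.20·129 = 53373.30.
Real growth = 53373.30/58736.02 − 1 = -0.0913.

-9.13%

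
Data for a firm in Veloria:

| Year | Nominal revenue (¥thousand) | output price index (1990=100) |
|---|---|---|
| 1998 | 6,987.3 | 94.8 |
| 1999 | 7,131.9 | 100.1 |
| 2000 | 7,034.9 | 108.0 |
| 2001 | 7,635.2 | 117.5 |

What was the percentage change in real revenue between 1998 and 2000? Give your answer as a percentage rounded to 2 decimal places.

Real revenue 1998 = 6987.3/0.948 = 7370.57.
Real revenue 2000 = 7034.9/1.080 = 6513.80.
Change = 6513.80/7370.57 − 1 = -0.1162.

-11.62%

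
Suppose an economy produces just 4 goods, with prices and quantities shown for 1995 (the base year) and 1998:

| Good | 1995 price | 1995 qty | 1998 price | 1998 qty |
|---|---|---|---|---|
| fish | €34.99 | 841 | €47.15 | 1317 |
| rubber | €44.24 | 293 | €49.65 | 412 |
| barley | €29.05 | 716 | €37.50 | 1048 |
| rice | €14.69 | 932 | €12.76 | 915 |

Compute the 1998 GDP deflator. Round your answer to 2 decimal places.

123.41

Nominal GDP 1998 = 47.15·1317 + 49.65·412 + 37.50·1048 + 12.76·915 = 133527.75.
Real GDP 1998 (at 1995 prices) = 34.99·1317 + 44.24·412 + 29.05·1048 + 14.69·915 = 108194.46.
Deflator = Nominal/Real × 100 = 133527.75/108194.46 × 100 = 123.415.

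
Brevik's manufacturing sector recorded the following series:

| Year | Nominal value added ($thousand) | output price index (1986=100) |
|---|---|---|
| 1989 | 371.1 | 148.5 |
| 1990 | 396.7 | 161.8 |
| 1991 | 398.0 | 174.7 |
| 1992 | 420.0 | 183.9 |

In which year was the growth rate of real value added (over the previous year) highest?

1990: real = 396.7/1.618 = 245.18; growth vs 1989 (249.90) = -1.89%.
1991: real = 398.0/1.747 = 227.82; growth vs 1990 (245.18) = -7.08%.
1992: real = 420.0/1.839 = 228.38; growth vs 1991 (227.82) = 0.25%.

1992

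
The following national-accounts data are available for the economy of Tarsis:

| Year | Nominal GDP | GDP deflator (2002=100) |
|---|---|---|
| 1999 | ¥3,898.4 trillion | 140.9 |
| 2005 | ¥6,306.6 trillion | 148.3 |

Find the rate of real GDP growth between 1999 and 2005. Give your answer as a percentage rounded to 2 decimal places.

53.70%

Deflate each year: 1999 → 3898.4/1.409 = 2766.78; 2005 → 6306.6/1.483 = 4252.60.
So real GDP changed by 4252.60/2766.78 − 1 = 0.5370, i.e. 53.70%.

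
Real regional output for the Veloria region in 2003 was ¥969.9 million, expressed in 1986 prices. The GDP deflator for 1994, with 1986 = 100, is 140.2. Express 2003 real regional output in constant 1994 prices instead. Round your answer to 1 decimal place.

Real regional output in 1994 prices = Real regional output in 1986 prices × (P_1994/P_1986) = 969.9 × 1.402 = 1359.80.

¥1,359.8 million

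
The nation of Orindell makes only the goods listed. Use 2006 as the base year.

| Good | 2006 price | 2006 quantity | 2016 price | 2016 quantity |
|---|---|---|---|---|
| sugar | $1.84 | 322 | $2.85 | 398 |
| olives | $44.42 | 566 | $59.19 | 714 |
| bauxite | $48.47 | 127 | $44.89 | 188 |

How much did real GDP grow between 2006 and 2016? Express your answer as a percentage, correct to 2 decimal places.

30.33%

Real GDP 2006 = Nominal GDP 2006 = 1.84·322 + 44.42·566 + 48.47·127 = 31889.89.
Real GDP 2016 (at 2006 prices) = 1.84·398 + 44.42·714 + 48.47·188 = 41560.56.
Real growth = 41560.56/31889.89 − 1 = 0.3033.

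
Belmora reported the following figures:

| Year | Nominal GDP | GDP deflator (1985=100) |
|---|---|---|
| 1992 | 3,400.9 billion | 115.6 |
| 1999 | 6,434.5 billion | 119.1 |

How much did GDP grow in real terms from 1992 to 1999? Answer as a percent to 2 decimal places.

Real GDP 1992 = 3400.9 / 1.156 = 2941.96.
Real GDP 1999 = 6434.5 / 1.191 = 5402.60.
Real growth = 5402.60 / 2941.96 − 1 = 0.8364.

83.64%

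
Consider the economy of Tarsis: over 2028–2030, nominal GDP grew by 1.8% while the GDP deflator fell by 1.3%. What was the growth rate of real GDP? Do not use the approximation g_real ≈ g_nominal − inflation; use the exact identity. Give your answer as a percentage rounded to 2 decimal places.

3.14%

(1 + g_nom) = (1 + g_real)(1 + π), so g_real = 1.0180 / 0.9870 − 1 = 0.03141.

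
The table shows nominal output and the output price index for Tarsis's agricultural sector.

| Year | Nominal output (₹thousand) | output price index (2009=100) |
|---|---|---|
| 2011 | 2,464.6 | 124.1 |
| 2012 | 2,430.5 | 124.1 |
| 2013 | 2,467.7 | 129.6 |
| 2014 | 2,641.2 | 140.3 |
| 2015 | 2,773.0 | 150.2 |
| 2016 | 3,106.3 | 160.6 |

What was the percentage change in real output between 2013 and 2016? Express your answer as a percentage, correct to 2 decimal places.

1.58%

Real output 2013 = 2467.7/1.296 = 1904.09.
Real output 2016 = 3106.3/1.606 = 1934.18.
Change = 1934.18/1904.09 − 1 = 0.0158.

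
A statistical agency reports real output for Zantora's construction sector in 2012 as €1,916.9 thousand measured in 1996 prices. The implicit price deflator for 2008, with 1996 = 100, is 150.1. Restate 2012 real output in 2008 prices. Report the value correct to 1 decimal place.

€2,877.3 thousand

Real output in 2008 prices = Real output in 1996 prices × (P_2008/P_1996) = 1916.9 × 1.501 = 2877.27.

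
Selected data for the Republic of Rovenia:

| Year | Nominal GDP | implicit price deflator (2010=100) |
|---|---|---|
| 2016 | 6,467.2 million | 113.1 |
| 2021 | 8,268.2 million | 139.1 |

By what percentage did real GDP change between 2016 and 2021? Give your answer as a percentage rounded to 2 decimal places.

3.95%

Deflate each year: 2016 → 6467.2/1.131 = 5718.13; 2021 → 8268.2/1.391 = 5944.07.
So real GDP changed by 5944.07/5718.13 − 1 = 0.0395, i.e. 3.95%.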